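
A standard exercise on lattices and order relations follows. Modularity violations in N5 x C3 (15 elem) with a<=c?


Modular law: if a <= c then a v (b ^ c) = (a v b) ^ c.
Check all triples (a,b,c) with a <= c among 15 elements.
  e.g. a=(a,0), b=(c,0), c=(b,0): lhs=(a,0) != rhs=(b,0)
  e.g. a=(a,0), b=(c,1), c=(b,0): lhs=(a,0) != rhs=(b,0)
Total violating triples: 18


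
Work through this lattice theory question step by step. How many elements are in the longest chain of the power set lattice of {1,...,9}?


A chain is a totally ordered subset; we count the number of elements in a maximum chain.
Compute, for each element x, the size of the longest chain ending at x:
  {}: 1
  {1}: 2
  {2}: 2
  {3}: 2
  {4}: 2
  {5}: 2
  ...
A maximum chain: {} < {1} < {1,2} < {1,2,3} < {1,2,3,4} < {1,2,3,4,5} < {1,2,3,4,5,6} < {1,2,3,4,5,6,7} < {1,2,3,4,5,6,7,8} < {1,2,3,4,5,6,7,8,9}
Number of elements in the longest chain: 10


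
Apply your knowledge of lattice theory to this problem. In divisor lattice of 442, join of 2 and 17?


In a divisor lattice, join = lcm (least common multiple).
gcd(2,17) = 1
lcm(2,17) = 2*17/gcd = 34/1 = 34


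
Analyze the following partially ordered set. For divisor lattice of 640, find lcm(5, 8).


In a divisor lattice, join = lcm (least common multiple).
Compute lcm iteratively: start with first element, then lcm(current, next).
Elements: [5, 8]
lcm(5,8) = 40
Final lcm = 40


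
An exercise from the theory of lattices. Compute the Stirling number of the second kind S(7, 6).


S(n,k) = k*S(n-1,k) + S(n-1,k-1).
S(6,6) = 1, S(6,5) = 15
S(7,6) = 6*1 + 15 = 6 + 15
S(7,6) = 21


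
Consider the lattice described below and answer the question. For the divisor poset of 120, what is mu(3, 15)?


In a divisor lattice, mu(a,b) = mu(b/a) where mu is the classical Mobius function.
b/a = 15/3 = 5
Prime factorization of 5: primes [5]
5 is squarefree with 1 prime factor(s), so mu(5) = (-1)^1 = -1


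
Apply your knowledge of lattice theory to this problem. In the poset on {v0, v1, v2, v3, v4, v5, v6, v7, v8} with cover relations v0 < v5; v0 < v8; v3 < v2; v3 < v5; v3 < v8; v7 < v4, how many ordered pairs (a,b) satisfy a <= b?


The order relation is {(a,b) : a <= b}, reflexive so it includes (a,a).
Examples: (v0,v0), (v0,v5), (v0,v8), (v1,v1), (v2,v2), ...
Total ordered pairs: 15


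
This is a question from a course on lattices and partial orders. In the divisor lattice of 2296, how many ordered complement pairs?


Complement pair (a,b): a meet b = bottom, a join b = top.
Here: gcd(a,b)=1 and lcm(a,b)=2296, i.e. a*b=2296 with a,b coprime.
Pairs found: (1,2296), (7,328), (8,287), (41,56), ... (4 more)
Total ordered pairs: 8


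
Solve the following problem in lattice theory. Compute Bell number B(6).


B(n) = number of set partitions of an n-element set.
B(n) satisfies the recurrence: B(n+1) = sum_k C(n,k)*B(k).
B(6) = 203


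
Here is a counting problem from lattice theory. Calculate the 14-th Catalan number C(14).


C(n) = C(2n, n) / (n+1).
C(28, 14) = 40116600
C(14) = 40116600 / 15 = 2674440


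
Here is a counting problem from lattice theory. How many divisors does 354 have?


Divisors of 354: [1, 2, 3, 6, 59, 118, 177, 354]
Count: 8


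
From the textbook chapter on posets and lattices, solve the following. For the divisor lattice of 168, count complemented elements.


An element a is complemented if some b has a meet b = bottom, a join b = top.
a is complemented iff gcd(a, n/a)=1, i.e. a is a unitary divisor of 168.
Complemented elements: 1, 3, 7, 8, 21, 24, ... (2 more)
Count: 8


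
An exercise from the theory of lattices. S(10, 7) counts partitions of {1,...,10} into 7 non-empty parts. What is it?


S(n,k) = k*S(n-1,k) + S(n-1,k-1).
S(9,7) = 462, S(9,6) = 2646
S(10,7) = 7*462 + 2646 = 3234 + 2646
S(10,7) = 5880


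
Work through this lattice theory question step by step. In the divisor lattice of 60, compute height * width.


Height = length of longest chain minus 1; width = size of largest antichain.
A maximum chain: 1 | 5 | 15 | 30 | 60  (height 4).
A maximum antichain: {4, 6, 10, 15}  (width 4).
Product = 4 * 4 = 16


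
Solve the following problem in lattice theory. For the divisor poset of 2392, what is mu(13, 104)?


In a divisor lattice, mu(a,b) = mu(b/a) where mu is the classical Mobius function.
b/a = 104/13 = 8
Prime factorization of 8: primes [2]
8 is not squarefree, so mu(8) = 0


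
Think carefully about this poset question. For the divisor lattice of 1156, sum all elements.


sigma(n) = sum of divisors.
Divisors of 1156: [1, 2, 4, 17, 34, 68, 289, 578, 1156]
Sum = 2149


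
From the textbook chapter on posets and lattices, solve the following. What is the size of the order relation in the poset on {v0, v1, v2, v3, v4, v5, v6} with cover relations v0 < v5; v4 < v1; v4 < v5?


The order relation is {(a,b) : a <= b}, reflexive so it includes (a,a).
Examples: (v0,v0), (v0,v5), (v1,v1), (v2,v2), (v3,v3), ...
Total ordered pairs: 10


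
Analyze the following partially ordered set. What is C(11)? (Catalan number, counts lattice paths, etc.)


C(n) = C(2n, n) / (n+1).
C(22, 11) = 705432
C(11) = 705432 / 12 = 58786


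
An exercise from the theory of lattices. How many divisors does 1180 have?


Divisors of 1180: [1, 2, 4, 5, 10, 20, 59, 118, 236, 295, 590, 1180]
Count: 12


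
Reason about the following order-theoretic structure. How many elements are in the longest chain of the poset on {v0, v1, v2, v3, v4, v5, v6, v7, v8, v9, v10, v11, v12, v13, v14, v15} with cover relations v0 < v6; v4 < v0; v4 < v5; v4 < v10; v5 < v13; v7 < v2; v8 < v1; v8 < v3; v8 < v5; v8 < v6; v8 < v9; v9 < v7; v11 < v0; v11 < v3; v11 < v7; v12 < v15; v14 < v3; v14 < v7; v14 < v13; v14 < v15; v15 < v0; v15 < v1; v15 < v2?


A chain is a totally ordered subset; we count the number of elements in a maximum chain.
Compute, for each element x, the size of the longest chain ending at x:
  v4: 1
  v8: 1
  v11: 1
  v12: 1
  v14: 1
  v9: 2
  ...
A maximum chain: v8 < v9 < v7 < v2
Number of elements in the longest chain: 4


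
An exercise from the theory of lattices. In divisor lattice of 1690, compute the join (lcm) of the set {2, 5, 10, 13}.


In a divisor lattice, join = lcm (least common multiple).
Compute lcm iteratively: start with first element, then lcm(current, next).
Elements: [2, 5, 10, 13]
lcm(2,5) = 10
lcm(10,10) = 10
lcm(10,13) = 130
Final lcm = 130


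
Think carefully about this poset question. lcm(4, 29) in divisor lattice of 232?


Join=lcm.
gcd(4,29)=1
lcm=116


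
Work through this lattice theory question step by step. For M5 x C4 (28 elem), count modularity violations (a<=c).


Modular law: if a <= c then a v (b ^ c) = (a v b) ^ c.
Check all triples (a,b,c) with a <= c among 28 elements.
This lattice is modular (diamonds M_m and their chain-products are modular).
Total violating triples: 0


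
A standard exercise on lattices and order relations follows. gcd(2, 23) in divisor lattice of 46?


Meet=gcd.
gcd(2,23)=1


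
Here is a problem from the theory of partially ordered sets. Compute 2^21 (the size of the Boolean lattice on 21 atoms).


Power set = 2^n.
2^21 = 2097152


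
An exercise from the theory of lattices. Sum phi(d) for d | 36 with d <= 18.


Divisors of 36 up to 18: [1, 2, 3, 4, 6, 9, 12, 18]
phi values: [1, 1, 2, 2, 2, 6, 4, 6]
Sum = 24


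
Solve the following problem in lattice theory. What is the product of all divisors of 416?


Divisors of 416: [1, 2, 4, 8, 13, 16, 26, 32, 52, 104, 208, 416]
Product = n^(d(n)/2) = 416^(12/2)
Product = 5182746699759616


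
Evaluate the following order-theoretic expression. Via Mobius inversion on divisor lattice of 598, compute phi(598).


phi(n) = n * prod_{p|n} (1 - 1/p).
Prime divisors of 598: [2, 13, 23]
phi(598) = 598 * (1 - 1/2) * (1 - 1/13) * (1 - 1/23)
phi(598) = 264


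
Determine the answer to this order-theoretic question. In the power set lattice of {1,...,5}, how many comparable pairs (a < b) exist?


A comparable pair {a,b} has a < b or b < a in the order.
Count unordered pairs where one element is strictly below the other.
Examples: {{},{1}}, {{},{2}}, {{},{3}}, {{},{4}}, ...
Total comparable pairs: 211


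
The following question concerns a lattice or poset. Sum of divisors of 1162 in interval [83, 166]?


Interval [83,166] in divisors of 1162: [83, 166]
Sum = 249


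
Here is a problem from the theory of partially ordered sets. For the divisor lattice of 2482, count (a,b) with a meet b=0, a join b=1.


Complement pair (a,b): a meet b = bottom, a join b = top.
Here: gcd(a,b)=1 and lcm(a,b)=2482, i.e. a*b=2482 with a,b coprime.
Pairs found: (1,2482), (2,1241), (17,146), (34,73), ... (4 more)
Total ordered pairs: 8


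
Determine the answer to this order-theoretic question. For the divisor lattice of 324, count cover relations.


A cover relation a -< b holds when a < b with no c strictly between.
Cover relations:
  1 -< 2
  1 -< 3
  2 -< 4
  2 -< 6
  3 -< 6
  3 -< 9
  4 -< 12
  6 -< 12
  ...14 more
Total: 22


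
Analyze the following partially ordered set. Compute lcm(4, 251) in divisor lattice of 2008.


In a divisor lattice, join = lcm (least common multiple).
gcd(4,251) = 1
lcm(4,251) = 4*251/gcd = 1004/1 = 1004


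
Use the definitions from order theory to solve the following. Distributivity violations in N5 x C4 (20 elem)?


Distributive law: a ^ (b v c) = (a ^ b) v (a ^ c).
Check all 20^3 = 8000 ordered triples (a,b,c).
  e.g. a=(b,0), b=(a,0), c=(c,0): lhs=(b,0) != rhs=(a,0)
  e.g. a=(b,0), b=(a,0), c=(c,1): lhs=(b,0) != rhs=(a,0)
Total violating triples: 128


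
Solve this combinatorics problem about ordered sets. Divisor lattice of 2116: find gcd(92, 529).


In a divisor lattice, meet = gcd (greatest common divisor).
By Euclidean algorithm or factoring: gcd(92,529) = 23


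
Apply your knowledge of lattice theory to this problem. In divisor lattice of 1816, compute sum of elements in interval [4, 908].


Interval [4,908] in divisors of 1816: [4, 908]
Sum = 912


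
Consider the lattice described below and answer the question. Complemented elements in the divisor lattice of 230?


An element a is complemented if some b has a meet b = bottom, a join b = top.
a is complemented iff gcd(a, n/a)=1, i.e. a is a unitary divisor of 230.
Complemented elements: 1, 2, 5, 10, 23, 46, ... (2 more)
Count: 8


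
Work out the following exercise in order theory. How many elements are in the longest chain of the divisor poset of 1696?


A chain is a totally ordered subset; we count the number of elements in a maximum chain.
Compute, for each element x, the size of the longest chain ending at x:
  1: 1
  2: 2
  53: 2
  4: 3
  8: 4
  106: 3
  ...
A maximum chain: 1 < 2 < 4 < 8 < 16 < 32 < 1696
Number of elements in the longest chain: 7


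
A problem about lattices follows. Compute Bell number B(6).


B(n) = number of set partitions of an n-element set.
B(n) satisfies the recurrence: B(n+1) = sum_k C(n,k)*B(k).
B(6) = 203


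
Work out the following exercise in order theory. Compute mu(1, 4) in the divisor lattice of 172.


In a divisor lattice, mu(a,b) = mu(b/a) where mu is the classical Mobius function.
b/a = 4/1 = 4
Prime factorization of 4: primes [2]
4 is not squarefree, so mu(4) = 0


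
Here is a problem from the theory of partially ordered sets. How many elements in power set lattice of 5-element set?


Power set = 2^n.
2^5 = 32


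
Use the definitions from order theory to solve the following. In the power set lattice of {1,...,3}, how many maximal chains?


A maximal chain goes from the minimum element to a maximal element via cover relations.
Counting all min-to-max paths in the cover graph.
Total maximal chains: 6


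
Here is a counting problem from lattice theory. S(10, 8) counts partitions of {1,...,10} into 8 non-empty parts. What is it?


S(n,k) = k*S(n-1,k) + S(n-1,k-1).
S(9,8) = 36, S(9,7) = 462
S(10,8) = 8*36 + 462 = 288 + 462
S(10,8) = 750


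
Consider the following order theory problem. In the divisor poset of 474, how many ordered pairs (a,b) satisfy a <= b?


The order relation is {(a,b) : a <= b}, reflexive so it includes (a,a).
Examples: (1,1), (1,158), (1,2), (1,237), (1,3), ...
Total ordered pairs: 27


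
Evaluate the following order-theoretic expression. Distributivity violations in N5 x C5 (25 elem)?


Distributive law: a ^ (b v c) = (a ^ b) v (a ^ c).
Check all 25^3 = 15625 ordered triples (a,b,c).
  e.g. a=(b,0), b=(a,0), c=(c,0): lhs=(b,0) != rhs=(a,0)
  e.g. a=(b,0), b=(a,0), c=(c,1): lhs=(b,0) != rhs=(a,0)
Total violating triples: 250


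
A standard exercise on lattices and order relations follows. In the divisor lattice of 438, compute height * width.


Height = length of longest chain minus 1; width = size of largest antichain.
A maximum chain: 1 | 73 | 219 | 438  (height 3).
A maximum antichain: {2, 3, 73}  (width 3).
Product = 3 * 3 = 9


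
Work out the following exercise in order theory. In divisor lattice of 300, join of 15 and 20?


In a divisor lattice, join = lcm (least common multiple).
gcd(15,20) = 5
lcm(15,20) = 15*20/gcd = 300/5 = 60


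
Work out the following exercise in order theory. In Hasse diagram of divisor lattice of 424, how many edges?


A cover relation a -< b holds when a < b with no c strictly between.
Cover relations:
  1 -< 2
  1 -< 53
  2 -< 4
  2 -< 106
  4 -< 8
  4 -< 212
  8 -< 424
  53 -< 106
  ...2 more
Total: 10


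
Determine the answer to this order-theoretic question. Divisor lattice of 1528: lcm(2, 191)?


Join=lcm.
gcd(2,191)=1
lcm=382


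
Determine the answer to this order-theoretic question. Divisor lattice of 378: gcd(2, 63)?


Meet=gcd.
gcd(2,63)=1


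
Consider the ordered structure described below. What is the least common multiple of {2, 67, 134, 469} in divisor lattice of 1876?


In a divisor lattice, join = lcm (least common multiple).
Compute lcm iteratively: start with first element, then lcm(current, next).
Elements: [2, 67, 134, 469]
lcm(2,67) = 134
lcm(134,134) = 134
lcm(134,469) = 938
Final lcm = 938


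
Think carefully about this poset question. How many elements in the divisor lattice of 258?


Divisors of 258: [1, 2, 3, 6, 43, 86, 129, 258]
Count: 8


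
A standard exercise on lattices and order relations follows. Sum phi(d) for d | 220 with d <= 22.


Divisors of 220 up to 22: [1, 2, 4, 5, 10, 11, 20, 22]
phi values: [1, 1, 2, 4, 4, 10, 8, 10]
Sum = 40


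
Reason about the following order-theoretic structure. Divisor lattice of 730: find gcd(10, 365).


In a divisor lattice, meet = gcd (greatest common divisor).
By Euclidean algorithm or factoring: gcd(10,365) = 5


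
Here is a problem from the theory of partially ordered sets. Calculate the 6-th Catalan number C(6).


C(n) = C(2n, n) / (n+1).
C(12, 6) = 924
C(6) = 924 / 7 = 132


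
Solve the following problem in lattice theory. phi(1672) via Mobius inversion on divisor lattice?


phi(n) = n * prod_{p|n} (1 - 1/p).
Prime divisors of 1672: [2, 11, 19]
phi(1672) = 1672 * (1 - 1/2) * (1 - 1/11) * (1 - 1/19)
phi(1672) = 720


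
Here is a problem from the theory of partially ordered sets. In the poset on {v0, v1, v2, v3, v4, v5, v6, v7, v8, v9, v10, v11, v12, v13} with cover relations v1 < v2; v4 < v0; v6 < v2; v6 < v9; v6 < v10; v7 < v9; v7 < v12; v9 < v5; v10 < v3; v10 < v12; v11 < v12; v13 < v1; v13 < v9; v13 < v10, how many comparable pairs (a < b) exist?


A comparable pair {a,b} has a < b or b < a in the order.
Count unordered pairs where one element is strictly below the other.
Examples: {v0,v4}, {v1,v2}, {v1,v13}, {v2,v6}, ...
Total comparable pairs: 22


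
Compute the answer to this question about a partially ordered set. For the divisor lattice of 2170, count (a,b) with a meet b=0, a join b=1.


Complement pair (a,b): a meet b = bottom, a join b = top.
Here: gcd(a,b)=1 and lcm(a,b)=2170, i.e. a*b=2170 with a,b coprime.
Pairs found: (1,2170), (2,1085), (5,434), (7,310), ... (12 more)
Total ordered pairs: 16


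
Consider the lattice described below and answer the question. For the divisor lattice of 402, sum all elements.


sigma(n) = sum of divisors.
Divisors of 402: [1, 2, 3, 6, 67, 134, 201, 402]
Sum = 816


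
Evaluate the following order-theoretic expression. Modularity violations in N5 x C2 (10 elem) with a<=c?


Modular law: if a <= c then a v (b ^ c) = (a v b) ^ c.
Check all triples (a,b,c) with a <= c among 10 elements.
  e.g. a=(a,0), b=(c,0), c=(b,0): lhs=(a,0) != rhs=(b,0)
  e.g. a=(a,0), b=(c,1), c=(b,0): lhs=(a,0) != rhs=(b,0)
Total violating triples: 6


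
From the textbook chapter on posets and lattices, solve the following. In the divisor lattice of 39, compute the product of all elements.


Divisors of 39: [1, 3, 13, 39]
Product = n^(d(n)/2) = 39^(4/2)
Product = 1521


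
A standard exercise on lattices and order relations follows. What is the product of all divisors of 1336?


Divisors of 1336: [1, 2, 4, 8, 167, 334, 668, 1336]
Product = n^(d(n)/2) = 1336^(8/2)
Product = 3185853730816


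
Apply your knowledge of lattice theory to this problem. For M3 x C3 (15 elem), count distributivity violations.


Distributive law: a ^ (b v c) = (a ^ b) v (a ^ c).
Check all 15^3 = 3375 ordered triples (a,b,c).
  e.g. a=(a1,0), b=(a2,0), c=(a3,0): lhs=(a1,0) != rhs=(0,0)
  e.g. a=(a1,0), b=(a2,0), c=(a3,1): lhs=(a1,0) != rhs=(0,0)
Total violating triples: 162


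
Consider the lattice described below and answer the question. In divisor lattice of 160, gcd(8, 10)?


Meet=gcd.
gcd(8,10)=2


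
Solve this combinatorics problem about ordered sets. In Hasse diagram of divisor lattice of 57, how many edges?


A cover relation a -< b holds when a < b with no c strictly between.
Cover relations:
  1 -< 3
  1 -< 19
  3 -< 57
  19 -< 57
Total: 4


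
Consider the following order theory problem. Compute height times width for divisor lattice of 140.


Height = length of longest chain minus 1; width = size of largest antichain.
A maximum chain: 1 | 7 | 35 | 70 | 140  (height 4).
A maximum antichain: {4, 10, 14, 35}  (width 4).
Product = 4 * 4 = 16


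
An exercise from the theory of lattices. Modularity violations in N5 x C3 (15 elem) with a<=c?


Modular law: if a <= c then a v (b ^ c) = (a v b) ^ c.
Check all triples (a,b,c) with a <= c among 15 elements.
  e.g. a=(a,0), b=(c,0), c=(b,0): lhs=(a,0) != rhs=(b,0)
  e.g. a=(a,0), b=(c,1), c=(b,0): lhs=(a,0) != rhs=(b,0)
Total violating triples: 18


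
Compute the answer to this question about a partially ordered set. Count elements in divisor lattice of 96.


Divisors of 96: [1, 2, 3, 4, 6, 8, 12, 16, 24, 32, 48, 96]
Count: 12


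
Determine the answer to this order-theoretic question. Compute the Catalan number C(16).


C(n) = C(2n, n) / (n+1).
C(32, 16) = 601080390
C(16) = 601080390 / 17 = 35357670


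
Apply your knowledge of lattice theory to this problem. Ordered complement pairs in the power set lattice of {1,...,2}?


Complement pair (a,b): a meet b = bottom, a join b = top.
Here: A intersect B = {} and A union B = {1,...,2}.
Pairs found: ({},{1,2}), ({1},{2}), ({2},{1}), ({1,2},{})
Total ordered pairs: 4


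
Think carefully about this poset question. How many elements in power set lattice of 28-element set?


Power set = 2^n.
2^28 = 268435456


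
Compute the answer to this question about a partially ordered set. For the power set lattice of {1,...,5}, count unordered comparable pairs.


A comparable pair {a,b} has a < b or b < a in the order.
Count unordered pairs where one element is strictly below the other.
Examples: {{},{1}}, {{},{2}}, {{},{3}}, {{},{4}}, ...
Total comparable pairs: 211


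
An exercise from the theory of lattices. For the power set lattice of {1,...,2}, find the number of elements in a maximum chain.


A chain is a totally ordered subset; we count the number of elements in a maximum chain.
Compute, for each element x, the size of the longest chain ending at x:
  {}: 1
  {1}: 2
  {2}: 2
  {1,2}: 3
A maximum chain: {} < {1} < {1,2}
Number of elements in the longest chain: 3


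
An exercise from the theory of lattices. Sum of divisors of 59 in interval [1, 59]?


Interval [1,59] in divisors of 59: [1, 59]
Sum = 60


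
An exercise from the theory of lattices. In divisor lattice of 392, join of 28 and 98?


In a divisor lattice, join = lcm (least common multiple).
gcd(28,98) = 14
lcm(28,98) = 28*98/gcd = 2744/14 = 196


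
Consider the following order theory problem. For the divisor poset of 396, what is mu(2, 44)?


In a divisor lattice, mu(a,b) = mu(b/a) where mu is the classical Mobius function.
b/a = 44/2 = 22
Prime factorization of 22: primes [2, 11]
22 is squarefree with 2 prime factor(s), so mu(22) = (-1)^2 = 1


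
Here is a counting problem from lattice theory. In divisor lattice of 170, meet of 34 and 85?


In a divisor lattice, meet = gcd (greatest common divisor).
By Euclidean algorithm or factoring: gcd(34,85) = 17


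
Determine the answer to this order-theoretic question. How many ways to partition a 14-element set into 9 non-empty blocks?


S(n,k) = k*S(n-1,k) + S(n-1,k-1).
S(13,9) = 359502, S(13,8) = 1899612
S(14,9) = 9*359502 + 1899612 = 3235518 + 1899612
S(14,9) = 5135130


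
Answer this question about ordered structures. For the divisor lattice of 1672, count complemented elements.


An element a is complemented if some b has a meet b = bottom, a join b = top.
a is complemented iff gcd(a, n/a)=1, i.e. a is a unitary divisor of 1672.
Complemented elements: 1, 8, 11, 19, 88, 152, ... (2 more)
Count: 8


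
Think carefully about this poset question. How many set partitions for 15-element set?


B(n) = number of set partitions of an n-element set.
B(n) satisfies the recurrence: B(n+1) = sum_k C(n,k)*B(k).
B(15) = 1382958545


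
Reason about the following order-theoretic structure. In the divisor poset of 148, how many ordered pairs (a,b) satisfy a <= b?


The order relation is {(a,b) : a <= b}, reflexive so it includes (a,a).
Examples: (1,1), (1,148), (1,2), (1,37), (1,4), ...
Total ordered pairs: 18


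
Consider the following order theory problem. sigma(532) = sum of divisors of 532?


sigma(n) = sum of divisors.
Divisors of 532: [1, 2, 4, 7, 14, 19, 28, 38, 76, 133, 266, 532]
Sum = 1120


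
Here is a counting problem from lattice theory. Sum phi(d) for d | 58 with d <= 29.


Divisors of 58 up to 29: [1, 2, 29]
phi values: [1, 1, 28]
Sum = 30


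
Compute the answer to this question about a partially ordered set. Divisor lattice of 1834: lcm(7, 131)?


Join=lcm.
gcd(7,131)=1
lcm=917


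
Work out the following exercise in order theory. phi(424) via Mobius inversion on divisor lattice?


phi(n) = n * prod_{p|n} (1 - 1/p).
Prime divisors of 424: [2, 53]
phi(424) = 424 * (1 - 1/2) * (1 - 1/53)
phi(424) = 208


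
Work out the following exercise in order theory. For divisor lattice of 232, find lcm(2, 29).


In a divisor lattice, join = lcm (least common multiple).
Compute lcm iteratively: start with first element, then lcm(current, next).
Elements: [2, 29]
lcm(2,29) = 58
Final lcm = 58


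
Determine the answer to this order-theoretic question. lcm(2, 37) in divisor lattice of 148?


Join=lcm.
gcd(2,37)=1
lcm=74


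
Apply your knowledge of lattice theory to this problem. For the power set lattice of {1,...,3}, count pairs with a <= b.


The order relation is {(a,b) : a <= b}, reflexive so it includes (a,a).
Examples: ({},{}), ({},{1,2}), ({},{1,2,3}), ({},{1,3}), ({},{1}), ...
Total ordered pairs: 27


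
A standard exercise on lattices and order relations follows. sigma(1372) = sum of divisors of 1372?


sigma(n) = sum of divisors.
Divisors of 1372: [1, 2, 4, 7, 14, 28, 49, 98, 196, 343, 686, 1372]
Sum = 2800


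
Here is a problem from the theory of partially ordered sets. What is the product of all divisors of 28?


Divisors of 28: [1, 2, 4, 7, 14, 28]
Product = n^(d(n)/2) = 28^(6/2)
Product = 21952


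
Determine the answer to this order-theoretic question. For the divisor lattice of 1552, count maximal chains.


A maximal chain goes from the minimum element to a maximal element via cover relations.
Counting all min-to-max paths in the cover graph.
Total maximal chains: 5


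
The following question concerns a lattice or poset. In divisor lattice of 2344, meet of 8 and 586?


In a divisor lattice, meet = gcd (greatest common divisor).
By Euclidean algorithm or factoring: gcd(8,586) = 2


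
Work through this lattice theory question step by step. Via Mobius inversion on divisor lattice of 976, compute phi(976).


phi(n) = n * prod_{p|n} (1 - 1/p).
Prime divisors of 976: [2, 61]
phi(976) = 976 * (1 - 1/2) * (1 - 1/61)
phi(976) = 480


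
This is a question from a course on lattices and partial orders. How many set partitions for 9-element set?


B(n) = number of set partitions of an n-element set.
B(n) satisfies the recurrence: B(n+1) = sum_k C(n,k)*B(k).
B(9) = 21147


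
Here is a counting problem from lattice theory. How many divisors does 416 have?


Divisors of 416: [1, 2, 4, 8, 13, 16, 26, 32, 52, 104, 208, 416]
Count: 12


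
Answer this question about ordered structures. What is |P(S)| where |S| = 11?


Power set = 2^n.
2^11 = 2048


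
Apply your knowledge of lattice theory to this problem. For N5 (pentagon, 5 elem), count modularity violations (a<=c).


Modular law: if a <= c then a v (b ^ c) = (a v b) ^ c.
Check all triples (a,b,c) with a <= c among 5 elements.
  e.g. a=a, b=c, c=b: lhs=a != rhs=b
Total violating triples: 1


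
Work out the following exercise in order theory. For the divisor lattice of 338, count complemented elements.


An element a is complemented if some b has a meet b = bottom, a join b = top.
a is complemented iff gcd(a, n/a)=1, i.e. a is a unitary divisor of 338.
Complemented elements: 1, 2, 169, 338
Count: 4


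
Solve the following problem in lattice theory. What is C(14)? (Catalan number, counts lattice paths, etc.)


C(n) = C(2n, n) / (n+1).
C(28, 14) = 40116600
C(14) = 40116600 / 15 = 2674440


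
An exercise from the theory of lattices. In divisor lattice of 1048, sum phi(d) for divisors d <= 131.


Divisors of 1048 up to 131: [1, 2, 4, 8, 131]
phi values: [1, 1, 2, 4, 130]
Sum = 138


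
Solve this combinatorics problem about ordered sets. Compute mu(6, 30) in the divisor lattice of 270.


In a divisor lattice, mu(a,b) = mu(b/a) where mu is the classical Mobius function.
b/a = 30/6 = 5
Prime factorization of 5: primes [5]
5 is squarefree with 1 prime factor(s), so mu(5) = (-1)^1 = -1


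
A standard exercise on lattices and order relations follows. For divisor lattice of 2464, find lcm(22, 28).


In a divisor lattice, join = lcm (least common multiple).
Compute lcm iteratively: start with first element, then lcm(current, next).
Elements: [22, 28]
lcm(22,28) = 308
Final lcm = 308


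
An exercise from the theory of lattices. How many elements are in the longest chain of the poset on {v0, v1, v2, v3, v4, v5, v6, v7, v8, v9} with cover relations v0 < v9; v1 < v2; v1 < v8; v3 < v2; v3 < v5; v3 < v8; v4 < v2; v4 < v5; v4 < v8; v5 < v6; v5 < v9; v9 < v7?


A chain is a totally ordered subset; we count the number of elements in a maximum chain.
Compute, for each element x, the size of the longest chain ending at x:
  v0: 1
  v1: 1
  v3: 1
  v4: 1
  v5: 2
  v2: 2
  ...
A maximum chain: v3 < v5 < v9 < v7
Number of elements in the longest chain: 4


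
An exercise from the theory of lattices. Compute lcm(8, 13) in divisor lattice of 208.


In a divisor lattice, join = lcm (least common multiple).
gcd(8,13) = 1
lcm(8,13) = 8*13/gcd = 104/1 = 104


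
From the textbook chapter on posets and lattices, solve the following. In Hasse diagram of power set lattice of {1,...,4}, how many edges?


A cover relation a -< b holds when a < b with no c strictly between.
Cover relations:
  {} -< {1}
  {} -< {2}
  {} -< {3}
  {} -< {4}
  {1} -< {1,2}
  {1} -< {1,3}
  {1} -< {1,4}
  {2} -< {1,2}
  ...24 more
Total: 32


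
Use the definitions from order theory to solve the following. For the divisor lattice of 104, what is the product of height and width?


Height = length of longest chain minus 1; width = size of largest antichain.
A maximum chain: 1 | 13 | 26 | 52 | 104  (height 4).
A maximum antichain: {2, 13}  (width 2).
Product = 4 * 2 = 8


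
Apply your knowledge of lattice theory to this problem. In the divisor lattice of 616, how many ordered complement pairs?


Complement pair (a,b): a meet b = bottom, a join b = top.
Here: gcd(a,b)=1 and lcm(a,b)=616, i.e. a*b=616 with a,b coprime.
Pairs found: (1,616), (7,88), (8,77), (11,56), ... (4 more)
Total ordered pairs: 8


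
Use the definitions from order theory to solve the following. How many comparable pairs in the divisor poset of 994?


A comparable pair {a,b} has a < b or b < a in the order.
Count unordered pairs where one element is strictly below the other.
Examples: {1,2}, {1,7}, {1,14}, {1,71}, ...
Total comparable pairs: 19


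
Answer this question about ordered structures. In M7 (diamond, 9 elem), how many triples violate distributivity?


Distributive law: a ^ (b v c) = (a ^ b) v (a ^ c).
Check all 9^3 = 729 ordered triples (a,b,c).
  e.g. a=a1, b=a2, c=a3: lhs=a1 != rhs=0
  e.g. a=a1, b=a2, c=a4: lhs=a1 != rhs=0
Total violating triples: 210


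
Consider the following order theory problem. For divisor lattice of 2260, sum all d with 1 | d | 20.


Interval [1,20] in divisors of 2260: [1, 2, 4, 5, 10, 20]
Sum = 42


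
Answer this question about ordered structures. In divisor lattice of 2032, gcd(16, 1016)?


Meet=gcd.
gcd(16,1016)=8


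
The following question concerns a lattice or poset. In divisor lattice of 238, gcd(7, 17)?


Meet=gcd.
gcd(7,17)=1


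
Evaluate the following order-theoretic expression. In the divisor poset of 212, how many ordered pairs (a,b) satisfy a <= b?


The order relation is {(a,b) : a <= b}, reflexive so it includes (a,a).
Examples: (1,1), (1,106), (1,2), (1,212), (1,4), ...
Total ordered pairs: 18


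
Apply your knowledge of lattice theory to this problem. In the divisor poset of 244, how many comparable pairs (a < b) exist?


A comparable pair {a,b} has a < b or b < a in the order.
Count unordered pairs where one element is strictly below the other.
Examples: {1,2}, {1,4}, {1,61}, {1,122}, ...
Total comparable pairs: 12


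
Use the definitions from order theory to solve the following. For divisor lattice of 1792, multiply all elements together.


Divisors of 1792: [1, 2, 4, 7, 8, 14, 16, 28, 32, 56, 64, 112, 128, 224, 256, 448, 896, 1792]
Product = n^(d(n)/2) = 1792^(18/2)
Product = 190564521159693895182919401472


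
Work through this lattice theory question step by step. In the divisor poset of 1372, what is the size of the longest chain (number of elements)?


A chain is a totally ordered subset; we count the number of elements in a maximum chain.
Compute, for each element x, the size of the longest chain ending at x:
  1: 1
  2: 2
  7: 2
  4: 3
  49: 3
  14: 3
  ...
A maximum chain: 1 < 2 < 4 < 28 < 196 < 1372
Number of elements in the longest chain: 6


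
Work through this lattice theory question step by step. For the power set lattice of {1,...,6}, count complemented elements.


An element a is complemented if some b has a meet b = bottom, a join b = top.
every subset A has complement S\A, so all elements are complemented.
Complemented elements: {}, {1}, {2}, {3}, {4}, {5}, ... (58 more)
Count: 64


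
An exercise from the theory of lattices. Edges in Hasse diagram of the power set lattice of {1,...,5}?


A cover relation a -< b holds when a < b with no c strictly between.
Cover relations:
  {} -< {1}
  {} -< {2}
  {} -< {3}
  {} -< {4}
  {} -< {5}
  {1} -< {1,2}
  {1} -< {1,3}
  {1} -< {1,4}
  ...72 more
Total: 80


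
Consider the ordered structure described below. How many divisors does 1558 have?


Divisors of 1558: [1, 2, 19, 38, 41, 82, 779, 1558]
Count: 8


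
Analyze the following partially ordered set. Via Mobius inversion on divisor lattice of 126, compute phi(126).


phi(n) = n * prod_{p|n} (1 - 1/p).
Prime divisors of 126: [2, 3, 7]
phi(126) = 126 * (1 - 1/2) * (1 - 1/3) * (1 - 1/7)
phi(126) = 36


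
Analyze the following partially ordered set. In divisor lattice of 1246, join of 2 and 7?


In a divisor lattice, join = lcm (least common multiple).
gcd(2,7) = 1
lcm(2,7) = 2*7/gcd = 14/1 = 14


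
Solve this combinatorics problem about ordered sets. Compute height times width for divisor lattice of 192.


Height = length of longest chain minus 1; width = size of largest antichain.
A maximum chain: 1 | 3 | 6 | 12 | 24 | 48 | 96 | 192  (height 7).
A maximum antichain: {2, 3}  (width 2).
Product = 7 * 2 = 14


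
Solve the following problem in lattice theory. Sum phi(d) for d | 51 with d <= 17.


Divisors of 51 up to 17: [1, 3, 17]
phi values: [1, 2, 16]
Sum = 19


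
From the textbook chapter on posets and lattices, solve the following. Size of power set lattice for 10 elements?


Power set = 2^n.
2^10 = 1024


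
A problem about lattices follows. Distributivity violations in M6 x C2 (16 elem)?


Distributive law: a ^ (b v c) = (a ^ b) v (a ^ c).
Check all 16^3 = 4096 ordered triples (a,b,c).
  e.g. a=(a1,0), b=(a2,0), c=(a3,0): lhs=(a1,0) != rhs=(0,0)
  e.g. a=(a1,0), b=(a2,0), c=(a3,1): lhs=(a1,0) != rhs=(0,0)
Total violating triples: 960


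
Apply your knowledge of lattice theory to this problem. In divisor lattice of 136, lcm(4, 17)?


Join=lcm.
gcd(4,17)=1
lcm=68


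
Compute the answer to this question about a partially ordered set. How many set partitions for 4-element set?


B(n) = number of set partitions of an n-element set.
B(n) satisfies the recurrence: B(n+1) = sum_k C(n,k)*B(k).
B(4) = 15


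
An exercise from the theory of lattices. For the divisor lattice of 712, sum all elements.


sigma(n) = sum of divisors.
Divisors of 712: [1, 2, 4, 8, 89, 178, 356, 712]
Sum = 1350


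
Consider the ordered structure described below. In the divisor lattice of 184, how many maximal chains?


A maximal chain goes from the minimum element to a maximal element via cover relations.
Counting all min-to-max paths in the cover graph.
Total maximal chains: 4


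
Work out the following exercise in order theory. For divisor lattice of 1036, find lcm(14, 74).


In a divisor lattice, join = lcm (least common multiple).
Compute lcm iteratively: start with first element, then lcm(current, next).
Elements: [14, 74]
lcm(14,74) = 518
Final lcm = 518


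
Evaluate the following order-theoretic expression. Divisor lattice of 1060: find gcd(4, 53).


In a divisor lattice, meet = gcd (greatest common divisor).
By Euclidean algorithm or factoring: gcd(4,53) = 1


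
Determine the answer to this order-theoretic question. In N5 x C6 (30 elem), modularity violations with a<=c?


Modular law: if a <= c then a v (b ^ c) = (a v b) ^ c.
Check all triples (a,b,c) with a <= c among 30 elements.
  e.g. a=(a,0), b=(c,0), c=(b,0): lhs=(a,0) != rhs=(b,0)
  e.g. a=(a,0), b=(c,1), c=(b,0): lhs=(a,0) != rhs=(b,0)
Total violating triples: 126


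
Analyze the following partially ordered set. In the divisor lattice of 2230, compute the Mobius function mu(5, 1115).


In a divisor lattice, mu(a,b) = mu(b/a) where mu is the classical Mobius function.
b/a = 1115/5 = 223
Prime factorization of 223: primes [223]
223 is squarefree with 1 prime factor(s), so mu(223) = (-1)^1 = -1


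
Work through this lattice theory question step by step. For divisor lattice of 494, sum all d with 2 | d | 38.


Interval [2,38] in divisors of 494: [2, 38]
Sum = 40


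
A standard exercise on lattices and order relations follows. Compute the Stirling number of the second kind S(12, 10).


S(n,k) = k*S(n-1,k) + S(n-1,k-1).
S(11,10) = 55, S(11,9) = 1155
S(12,10) = 10*55 + 1155 = 550 + 1155
S(12,10) = 1705


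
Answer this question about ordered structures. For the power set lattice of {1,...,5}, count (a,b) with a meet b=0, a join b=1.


Complement pair (a,b): a meet b = bottom, a join b = top.
Here: A intersect B = {} and A union B = {1,...,5}.
Pairs found: ({},{1,2,3,4,5}), ({1},{2,3,4,5}), ({2},{1,3,4,5}), ({3},{1,2,4,5}), ... (28 more)
Total ordered pairs: 32


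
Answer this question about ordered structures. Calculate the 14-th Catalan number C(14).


C(n) = C(2n, n) / (n+1).
C(28, 14) = 40116600
C(14) = 40116600 / 15 = 2674440


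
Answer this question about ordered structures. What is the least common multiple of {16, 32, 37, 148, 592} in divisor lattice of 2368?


In a divisor lattice, join = lcm (least common multiple).
Compute lcm iteratively: start with first element, then lcm(current, next).
Elements: [16, 32, 37, 148, 592]
lcm(16,32) = 32
lcm(32,37) = 1184
lcm(1184,148) = 1184
lcm(1184,592) = 1184
Final lcm = 1184


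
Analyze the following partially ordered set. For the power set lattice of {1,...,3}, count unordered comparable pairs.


A comparable pair {a,b} has a < b or b < a in the order.
Count unordered pairs where one element is strictly below the other.
Examples: {{},{1}}, {{},{2}}, {{},{3}}, {{},{1,2}}, ...
Total comparable pairs: 19


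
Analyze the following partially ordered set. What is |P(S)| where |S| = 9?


Power set = 2^n.
2^9 = 512


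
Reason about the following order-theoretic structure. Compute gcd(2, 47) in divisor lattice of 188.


In a divisor lattice, meet = gcd (greatest common divisor).
By Euclidean algorithm or factoring: gcd(2,47) = 1


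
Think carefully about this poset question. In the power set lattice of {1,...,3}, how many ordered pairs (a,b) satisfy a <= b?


The order relation is {(a,b) : a <= b}, reflexive so it includes (a,a).
Examples: ({},{}), ({},{1,2}), ({},{1,2,3}), ({},{1,3}), ({},{1}), ...
Total ordered pairs: 27


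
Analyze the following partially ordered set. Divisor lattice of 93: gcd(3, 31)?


Meet=gcd.
gcd(3,31)=1


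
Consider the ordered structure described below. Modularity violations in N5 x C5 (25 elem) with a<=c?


Modular law: if a <= c then a v (b ^ c) = (a v b) ^ c.
Check all triples (a,b,c) with a <= c among 25 elements.
  e.g. a=(a,0), b=(c,0), c=(b,0): lhs=(a,0) != rhs=(b,0)
  e.g. a=(a,0), b=(c,1), c=(b,0): lhs=(a,0) != rhs=(b,0)
Total violating triples: 75


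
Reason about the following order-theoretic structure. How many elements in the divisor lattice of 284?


Divisors of 284: [1, 2, 4, 71, 142, 284]
Count: 6


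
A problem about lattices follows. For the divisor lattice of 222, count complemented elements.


An element a is complemented if some b has a meet b = bottom, a join b = top.
a is complemented iff gcd(a, n/a)=1, i.e. a is a unitary divisor of 222.
Complemented elements: 1, 2, 3, 6, 37, 74, ... (2 more)
Count: 8


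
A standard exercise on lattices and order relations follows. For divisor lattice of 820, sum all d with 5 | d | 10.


Interval [5,10] in divisors of 820: [5, 10]
Sum = 15


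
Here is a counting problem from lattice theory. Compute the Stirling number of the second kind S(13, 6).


S(n,k) = k*S(n-1,k) + S(n-1,k-1).
S(12,6) = 1323652, S(12,5) = 1379400
S(13,6) = 6*1323652 + 1379400 = 7941912 + 1379400
S(13,6) = 9321312


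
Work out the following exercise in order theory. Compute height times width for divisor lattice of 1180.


Height = length of longest chain minus 1; width = size of largest antichain.
A maximum chain: 1 | 59 | 295 | 590 | 1180  (height 4).
A maximum antichain: {4, 10, 118, 295}  (width 4).
Product = 4 * 4 = 16
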